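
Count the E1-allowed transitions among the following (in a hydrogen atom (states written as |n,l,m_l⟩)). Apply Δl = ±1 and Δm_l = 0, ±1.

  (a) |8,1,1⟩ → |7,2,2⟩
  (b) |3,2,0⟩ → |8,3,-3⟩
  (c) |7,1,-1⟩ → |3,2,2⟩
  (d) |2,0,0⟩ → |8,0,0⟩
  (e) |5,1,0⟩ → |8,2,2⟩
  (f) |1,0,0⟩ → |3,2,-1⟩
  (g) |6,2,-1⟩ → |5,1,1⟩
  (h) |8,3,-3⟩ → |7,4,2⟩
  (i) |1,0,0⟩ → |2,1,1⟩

(a) allowed
(b) forbidden — Δm_l = -3 (E1 requires Δm_l = 0, ±1)
(c) forbidden — Δm_l = +3 (E1 requires Δm_l = 0, ±1)
(d) forbidden — Δl = +0 (E1 requires Δl = ±1)
(e) forbidden — Δm_l = +2 (E1 requires Δm_l = 0, ±1)
(f) forbidden — Δl = +2 (E1 requires Δl = ±1)
(g) forbidden — Δm_l = +2 (E1 requires Δm_l = 0, ±1)
(h) forbidden — Δm_l = +5 (E1 requires Δm_l = 0, ±1)
(i) allowed
Total allowed: 2 of 9.

2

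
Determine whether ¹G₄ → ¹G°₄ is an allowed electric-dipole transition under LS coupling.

allowed

Reading off the term symbols: S 0→0, L 4→4, J 4→4, parity even→odd.
Parity must change: even → odd — passes.
ΔS = 0: S: 0 → 0 — passes.
ΔL = 0, ±1 (not L=0↔0): L: 4 → 4, ΔL = +0 — passes.
ΔJ = 0, ±1 (not J=0↔0): J: 4 → 4, ΔJ = +0 — passes.
All four E1 rules are satisfied.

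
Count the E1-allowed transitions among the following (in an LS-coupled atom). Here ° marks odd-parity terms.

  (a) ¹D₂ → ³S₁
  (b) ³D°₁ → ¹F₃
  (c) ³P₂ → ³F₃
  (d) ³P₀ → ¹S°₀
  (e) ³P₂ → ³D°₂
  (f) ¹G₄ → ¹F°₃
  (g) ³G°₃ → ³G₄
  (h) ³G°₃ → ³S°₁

3

(a) forbidden (parity, ΔS, ΔL fail)
(b) forbidden (ΔS, ΔJ fail)
(c) forbidden (parity, ΔL fail)
(d) forbidden (ΔS, ΔJ fail)
(e) allowed
(f) allowed
(g) allowed
(h) forbidden (parity, ΔL, ΔJ fail)
Total allowed: 3 of 8.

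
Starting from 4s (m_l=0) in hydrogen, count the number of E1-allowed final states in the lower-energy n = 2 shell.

E1 requires Δl = ±1, so l_f ∈ {-1, 1}; with 0 ≤ l_f ≤ n_f−1 = 1, the allowed l_f values are {1}.
For l_f = 1: m_f ∈ {m_i−1, m_i, m_i+1} ∩ [−1, 1] = {-1, 0, 1} → 3 states.
Total: 3.

3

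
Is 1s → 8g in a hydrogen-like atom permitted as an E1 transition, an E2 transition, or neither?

Δl = 4 − 0 = +4; l_i + l_f = 4.
E1 (Δl = ±1): not satisfied.
E2 (Δl = 0,±2, l_i+l_f ≥ 2): not satisfied.

neither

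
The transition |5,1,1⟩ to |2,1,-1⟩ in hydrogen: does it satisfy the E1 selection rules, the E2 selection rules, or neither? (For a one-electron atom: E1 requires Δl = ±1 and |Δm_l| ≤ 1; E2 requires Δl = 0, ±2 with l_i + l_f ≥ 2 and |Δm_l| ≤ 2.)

Δl = 1 − 1 = +0; l_i + l_f = 2.
Δm_l = -2.
E1 (Δl = ±1, |Δm_l| ≤ 1): not satisfied.
E2 (Δl = 0,±2, l_i+l_f ≥ 2, |Δm_l| ≤ 2): satisfied.

E2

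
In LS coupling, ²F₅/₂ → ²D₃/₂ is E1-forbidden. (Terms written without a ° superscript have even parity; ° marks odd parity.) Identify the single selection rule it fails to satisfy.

parity

Reading off the term symbols: S 1/2→1/2, L 3→2, J 5/2→3/2, parity even→even.
Parity must change: even → even — fails.
ΔS = 0: S: 1/2 → 1/2 — ok.
ΔL = 0, ±1 (not L=0↔0): L: 3 → 2, ΔL = -1 — ok.
ΔJ = 0, ±1 (not J=0↔0): J: 5/2 → 3/2, ΔJ = -1 — ok.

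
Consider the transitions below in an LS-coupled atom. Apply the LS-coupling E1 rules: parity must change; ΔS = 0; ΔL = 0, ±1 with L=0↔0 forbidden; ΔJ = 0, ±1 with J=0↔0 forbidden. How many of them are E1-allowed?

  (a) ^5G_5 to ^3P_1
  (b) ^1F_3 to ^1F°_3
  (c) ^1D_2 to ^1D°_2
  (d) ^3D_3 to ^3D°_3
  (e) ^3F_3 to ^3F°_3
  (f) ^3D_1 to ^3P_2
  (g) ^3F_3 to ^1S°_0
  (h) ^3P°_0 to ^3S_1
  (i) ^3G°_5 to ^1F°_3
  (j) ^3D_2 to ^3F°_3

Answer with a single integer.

6

(a) forbidden (parity, ΔS, ΔL, ΔJ fail)
(b) allowed
(c) allowed
(d) allowed
(e) allowed
(f) forbidden (parity fails)
(g) forbidden (ΔS, ΔL, ΔJ fail)
(h) allowed
(i) forbidden (parity, ΔS, ΔJ fail)
(j) allowed
Total allowed: 6 of 10.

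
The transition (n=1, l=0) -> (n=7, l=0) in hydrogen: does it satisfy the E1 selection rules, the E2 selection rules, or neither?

neither

Δl = 0 − 0 = +0; l_i + l_f = 0.
E1 (Δl = ±1): not satisfied.
E2 (Δl = 0,±2, l_i+l_f ≥ 2): not satisfied.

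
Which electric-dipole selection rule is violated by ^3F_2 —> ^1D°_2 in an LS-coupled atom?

the ΔS = 0 rule

Initial level: S=1, L=3, J=2, parity even. Final level: S=0, L=2, J=2, parity odd.
Parity must change: even → odd — passes.
ΔS = 0: S: 1 → 0 — fails.
ΔL = 0, ±1 (not L=0↔0): L: 3 → 2, ΔL = -1 — passes.
ΔJ = 0, ±1 (not J=0↔0): J: 2 → 2, ΔJ = +0 — passes.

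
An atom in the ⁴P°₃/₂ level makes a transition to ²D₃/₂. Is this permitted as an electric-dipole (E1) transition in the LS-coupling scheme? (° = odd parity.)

forbidden

Reading off the term symbols: S 3/2→1/2, L 1→2, J 3/2→3/2, parity odd→even.
Parity must change: odd → even — ok.
ΔS = 0: S: 3/2 → 1/2 — fails.
ΔL = 0, ±1 (not L=0↔0): L: 1 → 2, ΔL = +1 — ok.
ΔJ = 0, ±1 (not J=0↔0): J: 3/2 → 3/2, ΔJ = +0 — ok.
Rule(s) violated: ΔS.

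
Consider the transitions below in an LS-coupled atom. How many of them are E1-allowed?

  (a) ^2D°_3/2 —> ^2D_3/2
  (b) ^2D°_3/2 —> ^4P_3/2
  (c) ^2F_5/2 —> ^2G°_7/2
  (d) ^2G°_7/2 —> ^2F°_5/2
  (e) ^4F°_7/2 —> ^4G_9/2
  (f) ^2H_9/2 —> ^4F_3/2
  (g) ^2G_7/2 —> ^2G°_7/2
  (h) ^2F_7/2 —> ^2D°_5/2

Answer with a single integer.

5

(a) allowed
(b) forbidden (ΔS fails)
(c) allowed
(d) forbidden (parity fails)
(e) allowed
(f) forbidden (parity, ΔS, ΔL, ΔJ fail)
(g) allowed
(h) allowed
Total allowed: 5 of 8.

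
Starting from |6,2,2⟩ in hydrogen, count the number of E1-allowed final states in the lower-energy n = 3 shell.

1

E1 requires Δl = ±1, so l_f ∈ {1, 3}; with 0 ≤ l_f ≤ n_f−1 = 2, the allowed l_f values are {1}.
For l_f = 1: m_f ∈ {m_i−1, m_i, m_i+1} ∩ [−1, 1] = {1} → 1 state.
Total: 1.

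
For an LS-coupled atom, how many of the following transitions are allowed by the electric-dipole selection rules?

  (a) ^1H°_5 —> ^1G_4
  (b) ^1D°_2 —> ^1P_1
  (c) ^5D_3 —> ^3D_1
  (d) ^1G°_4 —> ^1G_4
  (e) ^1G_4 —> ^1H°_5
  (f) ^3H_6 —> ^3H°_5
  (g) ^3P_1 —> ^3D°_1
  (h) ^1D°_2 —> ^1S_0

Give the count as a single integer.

6

(a) allowed
(b) allowed
(c) forbidden (parity, ΔS, ΔJ fail)
(d) allowed
(e) allowed
(f) allowed
(g) allowed
(h) forbidden (ΔL, ΔJ fail)
Total allowed: 6 of 8.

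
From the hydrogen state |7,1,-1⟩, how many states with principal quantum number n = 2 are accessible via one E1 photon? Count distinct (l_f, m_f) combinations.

1

E1 requires Δl = ±1, so l_f ∈ {0, 2}; with 0 ≤ l_f ≤ n_f−1 = 1, the allowed l_f values are {0}.
For l_f = 0: m_f ∈ {m_i−1, m_i, m_i+1} ∩ [−0, 0] = {0} → 1 state.
Total: 1.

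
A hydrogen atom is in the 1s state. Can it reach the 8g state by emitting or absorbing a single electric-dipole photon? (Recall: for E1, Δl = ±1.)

forbidden

Initial l = 0, final l = 4, so Δl = +4. E1 requires Δl = ±1: fails.
The transition is electric-dipole forbidden.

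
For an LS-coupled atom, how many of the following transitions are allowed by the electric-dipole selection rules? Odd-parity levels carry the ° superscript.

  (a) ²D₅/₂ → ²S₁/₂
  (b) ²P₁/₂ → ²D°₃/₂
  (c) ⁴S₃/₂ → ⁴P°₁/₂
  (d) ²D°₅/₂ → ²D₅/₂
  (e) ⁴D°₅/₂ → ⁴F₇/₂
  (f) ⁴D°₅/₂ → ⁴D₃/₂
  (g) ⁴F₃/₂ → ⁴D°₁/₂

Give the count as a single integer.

6

(a) forbidden (parity, ΔL, ΔJ fail)
(b) allowed
(c) allowed
(d) allowed
(e) allowed
(f) allowed
(g) allowed
Total allowed: 6 of 7.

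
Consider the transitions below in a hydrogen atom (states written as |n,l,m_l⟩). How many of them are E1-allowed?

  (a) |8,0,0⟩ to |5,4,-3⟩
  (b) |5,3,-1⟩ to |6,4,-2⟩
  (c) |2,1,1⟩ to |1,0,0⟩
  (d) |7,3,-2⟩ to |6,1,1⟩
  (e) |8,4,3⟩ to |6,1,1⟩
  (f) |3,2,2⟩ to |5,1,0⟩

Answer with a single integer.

2

(a) forbidden — Δl = +4 (E1 requires Δl = ±1); Δm_l = -3 (E1 requires Δm_l = 0, ±1)
(b) allowed
(c) allowed
(d) forbidden — Δl = -2 (E1 requires Δl = ±1); Δm_l = +3 (E1 requires Δm_l = 0, ±1)
(e) forbidden — Δl = -3 (E1 requires Δl = ±1); Δm_l = -2 (E1 requires Δm_l = 0, ±1)
(f) forbidden — Δm_l = -2 (E1 requires Δm_l = 0, ±1)
Total allowed: 2 of 6.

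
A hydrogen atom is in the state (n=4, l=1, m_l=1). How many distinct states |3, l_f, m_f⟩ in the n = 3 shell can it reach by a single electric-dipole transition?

E1 requires Δl = ±1, so l_f ∈ {0, 2}; with 0 ≤ l_f ≤ n_f−1 = 2, the allowed l_f values are {0, 2}.
For l_f = 0: m_f ∈ {m_i−1, m_i, m_i+1} ∩ [−0, 0] = {0} → 1 state.
For l_f = 2: m_f ∈ {m_i−1, m_i, m_i+1} ∩ [−2, 2] = {0, 1, 2} → 3 states.
Total: 4.

4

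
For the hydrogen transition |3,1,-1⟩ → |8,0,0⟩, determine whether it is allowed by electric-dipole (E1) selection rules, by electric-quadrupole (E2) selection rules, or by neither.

E1

Δl = 0 − 1 = -1; l_i + l_f = 1.
Δm_l = +1.
E1 (Δl = ±1, |Δm_l| ≤ 1): satisfied.
E2 (Δl = 0,±2, l_i+l_f ≥ 2, |Δm_l| ≤ 2): not satisfied.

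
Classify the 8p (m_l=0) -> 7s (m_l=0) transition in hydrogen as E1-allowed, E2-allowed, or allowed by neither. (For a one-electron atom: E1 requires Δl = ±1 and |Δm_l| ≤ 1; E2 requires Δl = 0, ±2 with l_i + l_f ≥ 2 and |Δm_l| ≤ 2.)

E1

Δl = 0 − 1 = -1; l_i + l_f = 1.
Δm_l = +0.
E1 (Δl = ±1, |Δm_l| ≤ 1): satisfied.
E2 (Δl = 0,±2, l_i+l_f ≥ 2, |Δm_l| ≤ 2): not satisfied.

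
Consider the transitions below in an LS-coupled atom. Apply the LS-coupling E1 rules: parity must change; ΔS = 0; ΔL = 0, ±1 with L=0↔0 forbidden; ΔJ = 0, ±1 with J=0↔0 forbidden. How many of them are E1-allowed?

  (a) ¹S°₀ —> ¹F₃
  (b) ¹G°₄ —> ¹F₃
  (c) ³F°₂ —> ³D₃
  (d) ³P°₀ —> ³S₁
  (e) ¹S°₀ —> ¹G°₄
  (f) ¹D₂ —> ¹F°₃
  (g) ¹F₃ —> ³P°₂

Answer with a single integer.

(a) forbidden (ΔL, ΔJ fail)
(b) allowed
(c) allowed
(d) allowed
(e) forbidden (parity, ΔL, ΔJ fail)
(f) allowed
(g) forbidden (ΔS, ΔL fail)
Total allowed: 4 of 7.

4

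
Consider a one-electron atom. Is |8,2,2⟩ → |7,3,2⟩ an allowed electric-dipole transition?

Initial l = 2, final l = 3, so Δl = +1. E1 requires Δl = ±1: ok.
Δm_l = 2 − (2) = +0. E1 requires Δm_l = 0, ±1: ok.
All E1 selection rules are satisfied.

allowed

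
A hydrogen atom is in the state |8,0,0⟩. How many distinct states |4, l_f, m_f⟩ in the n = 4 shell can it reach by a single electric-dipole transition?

E1 requires Δl = ±1, so l_f ∈ {-1, 1}; with 0 ≤ l_f ≤ n_f−1 = 3, the allowed l_f values are {1}.
For l_f = 1: m_f ∈ {m_i−1, m_i, m_i+1} ∩ [−1, 1] = {-1, 0, 1} → 3 states.
Total: 3.

3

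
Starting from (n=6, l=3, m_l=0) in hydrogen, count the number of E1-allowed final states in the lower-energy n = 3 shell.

3

E1 requires Δl = ±1, so l_f ∈ {2, 4}; with 0 ≤ l_f ≤ n_f−1 = 2, the allowed l_f values are {2}.
For l_f = 2: m_f ∈ {m_i−1, m_i, m_i+1} ∩ [−2, 2] = {-1, 0, 1} → 3 states.
Total: 3.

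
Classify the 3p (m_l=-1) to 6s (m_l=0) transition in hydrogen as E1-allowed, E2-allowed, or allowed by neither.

Δl = 0 − 1 = -1; l_i + l_f = 1.
Δm_l = +1.
E1 (Δl = ±1, |Δm_l| ≤ 1): satisfied.
E2 (Δl = 0,±2, l_i+l_f ≥ 2, |Δm_l| ≤ 2): not satisfied.

E1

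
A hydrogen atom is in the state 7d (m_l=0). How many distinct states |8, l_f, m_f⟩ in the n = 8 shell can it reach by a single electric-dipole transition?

6

E1 requires Δl = ±1, so l_f ∈ {1, 3}; with 0 ≤ l_f ≤ n_f−1 = 7, the allowed l_f values are {1, 3}.
For l_f = 1: m_f ∈ {m_i−1, m_i, m_i+1} ∩ [−1, 1] = {-1, 0, 1} → 3 states.
For l_f = 3: m_f ∈ {m_i−1, m_i, m_i+1} ∩ [−3, 3] = {-1, 0, 1} → 3 states.
Total: 6.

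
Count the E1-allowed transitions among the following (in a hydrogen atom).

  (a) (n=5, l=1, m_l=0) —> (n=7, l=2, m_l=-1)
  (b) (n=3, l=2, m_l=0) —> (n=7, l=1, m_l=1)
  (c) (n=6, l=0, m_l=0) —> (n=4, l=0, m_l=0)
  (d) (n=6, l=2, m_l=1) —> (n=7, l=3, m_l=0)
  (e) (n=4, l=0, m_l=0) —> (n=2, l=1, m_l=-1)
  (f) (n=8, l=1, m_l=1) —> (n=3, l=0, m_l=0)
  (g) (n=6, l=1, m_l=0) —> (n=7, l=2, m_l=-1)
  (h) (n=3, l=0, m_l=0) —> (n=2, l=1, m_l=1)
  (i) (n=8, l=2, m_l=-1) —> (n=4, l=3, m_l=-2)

(a) allowed
(b) allowed
(c) forbidden — Δl = +0 (E1 requires Δl = ±1)
(d) allowed
(e) allowed
(f) allowed
(g) allowed
(h) allowed
(i) allowed
Total allowed: 8 of 9.

8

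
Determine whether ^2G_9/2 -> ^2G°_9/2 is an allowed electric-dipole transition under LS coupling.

allowed

ΔL = 0, ±1 (not L=0↔0): L: 4 → 4, ΔL = +0 — ok.
ΔS = 0: S: 1/2 → 1/2 — ok.
Parity must change: even → odd — ok.
ΔJ = 0, ±1 (not J=0↔0): J: 9/2 → 9/2, ΔJ = +0 — ok.
All four E1 rules are satisfied.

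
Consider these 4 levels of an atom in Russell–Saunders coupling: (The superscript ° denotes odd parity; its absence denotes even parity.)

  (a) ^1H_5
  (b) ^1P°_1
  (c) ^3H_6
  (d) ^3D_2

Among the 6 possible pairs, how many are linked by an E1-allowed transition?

0

(a)–(b): forbidden (ΔL, ΔJ).
(a)–(c): forbidden (parity, ΔS).
(a)–(d): forbidden (parity, ΔS, ΔL, ΔJ).
(b)–(c): forbidden (ΔS, ΔL, ΔJ).
(b)–(d): forbidden (ΔS).
(c)–(d): forbidden (parity, ΔL, ΔJ).
Allowed pairs: 0 of 6.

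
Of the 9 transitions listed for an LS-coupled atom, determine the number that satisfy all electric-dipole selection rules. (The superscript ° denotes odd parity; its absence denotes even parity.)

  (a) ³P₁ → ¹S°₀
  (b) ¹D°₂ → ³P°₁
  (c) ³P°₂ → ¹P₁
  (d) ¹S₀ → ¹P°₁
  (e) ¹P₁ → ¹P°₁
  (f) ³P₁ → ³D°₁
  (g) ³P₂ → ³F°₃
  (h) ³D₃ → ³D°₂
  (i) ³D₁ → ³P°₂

(a) forbidden (ΔS fails)
(b) forbidden (parity, ΔS fail)
(c) forbidden (ΔS fails)
(d) allowed
(e) allowed
(f) allowed
(g) forbidden (ΔL fails)
(h) allowed
(i) allowed
Total allowed: 5 of 9.

5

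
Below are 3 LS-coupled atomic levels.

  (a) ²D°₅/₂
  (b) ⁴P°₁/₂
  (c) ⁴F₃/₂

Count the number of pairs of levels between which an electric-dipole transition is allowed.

(a)–(b): forbidden (parity, ΔS, ΔJ).
(a)–(c): forbidden (ΔS).
(b)–(c): forbidden (ΔL).
Allowed pairs: 0 of 3.

0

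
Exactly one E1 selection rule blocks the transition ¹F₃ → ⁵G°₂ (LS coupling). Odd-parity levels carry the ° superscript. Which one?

Parity must change: even → odd — satisfied.
ΔS = 0: S: 0 → 2 — violated.
ΔJ = 0, ±1 (not J=0↔0): J: 3 → 2, ΔJ = -1 — satisfied.
ΔL = 0, ±1 (not L=0↔0): L: 3 → 4, ΔL = +1 — satisfied.

the ΔS = 0 rule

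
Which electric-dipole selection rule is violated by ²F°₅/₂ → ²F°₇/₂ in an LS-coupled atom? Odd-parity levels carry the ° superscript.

Initial level: S=1/2, L=3, J=5/2, parity odd. Final level: S=1/2, L=3, J=7/2, parity odd.
Parity must change: odd → odd — ✗.
ΔS = 0: S: 1/2 → 1/2 — ✓.
ΔL = 0, ±1 (not L=0↔0): L: 3 → 3, ΔL = +0 — ✓.
ΔJ = 0, ±1 (not J=0↔0): J: 5/2 → 7/2, ΔJ = +1 — ✓.

parity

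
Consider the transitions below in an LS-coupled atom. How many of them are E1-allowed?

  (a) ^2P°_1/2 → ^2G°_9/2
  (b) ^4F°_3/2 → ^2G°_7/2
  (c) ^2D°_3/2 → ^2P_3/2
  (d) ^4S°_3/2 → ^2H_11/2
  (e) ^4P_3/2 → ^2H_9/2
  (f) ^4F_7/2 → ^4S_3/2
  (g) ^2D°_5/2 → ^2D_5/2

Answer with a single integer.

(a) forbidden (parity, ΔL, ΔJ fail)
(b) forbidden (parity, ΔS, ΔJ fail)
(c) allowed
(d) forbidden (ΔS, ΔL, ΔJ fail)
(e) forbidden (parity, ΔS, ΔL, ΔJ fail)
(f) forbidden (parity, ΔL, ΔJ fail)
(g) allowed
Total allowed: 2 of 7.

2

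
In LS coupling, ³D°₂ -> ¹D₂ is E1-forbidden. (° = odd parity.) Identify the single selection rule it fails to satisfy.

the ΔS = 0 rule

Initial level: S=1, L=2, J=2, parity odd. Final level: S=0, L=2, J=2, parity even.
Parity must change: odd → even — passes.
ΔS = 0: S: 1 → 0 — fails.
ΔL = 0, ±1 (not L=0↔0): L: 2 → 2, ΔL = +0 — passes.
ΔJ = 0, ±1 (not J=0↔0): J: 2 → 2, ΔJ = +0 — passes.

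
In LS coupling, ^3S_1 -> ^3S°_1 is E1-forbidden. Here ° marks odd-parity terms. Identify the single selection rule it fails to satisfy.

Reading off the term symbols: S 1→1, L 0→0, J 1→1, parity even→odd.
Parity must change: even → odd — ✓.
ΔS = 0: S: 1 → 1 — ✓.
ΔL = 0, ±1 (not L=0↔0): L: 0 → 0, ΔL = +0 — ✗.
ΔJ = 0, ±1 (not J=0↔0): J: 1 → 1, ΔJ = +0 — ✓.

the L=0 ↔ L=0 exclusion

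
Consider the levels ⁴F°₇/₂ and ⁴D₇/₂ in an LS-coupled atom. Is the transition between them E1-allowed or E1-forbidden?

ΔL = 0, ±1 (not L=0↔0): L: 3 → 2, ΔL = -1 — ok.
Parity must change: odd → even — ok.
ΔS = 0: S: 3/2 → 3/2 — ok.
ΔJ = 0, ±1 (not J=0↔0): J: 7/2 → 7/2, ΔJ = +0 — ok.
All four E1 rules are satisfied.

allowed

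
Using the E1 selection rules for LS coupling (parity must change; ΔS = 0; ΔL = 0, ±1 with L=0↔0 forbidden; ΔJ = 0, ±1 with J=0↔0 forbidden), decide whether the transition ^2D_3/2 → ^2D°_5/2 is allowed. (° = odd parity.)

Parity must change: even → odd — ✓.
ΔS = 0: S: 1/2 → 1/2 — ✓.
ΔL = 0, ±1 (not L=0↔0): L: 2 → 2, ΔL = +0 — ✓.
ΔJ = 0, ±1 (not J=0↔0): J: 3/2 → 5/2, ΔJ = +1 — ✓.
All four E1 rules are satisfied.

allowed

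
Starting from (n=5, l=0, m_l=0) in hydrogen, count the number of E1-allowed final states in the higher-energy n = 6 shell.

E1 requires Δl = ±1, so l_f ∈ {-1, 1}; with 0 ≤ l_f ≤ n_f−1 = 5, the allowed l_f values are {1}.
For l_f = 1: m_f ∈ {m_i−1, m_i, m_i+1} ∩ [−1, 1] = {-1, 0, 1} → 3 states.
Total: 3.

3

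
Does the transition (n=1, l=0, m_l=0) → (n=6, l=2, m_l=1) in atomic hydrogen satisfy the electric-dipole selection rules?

l: 0 → 2 (Δl = +2). Δl = ±1 fails.
m_l: 0 → 1 (Δm_l = +1). |Δm_l| ≤ 1 passes.
The transition is electric-dipole forbidden.

forbidden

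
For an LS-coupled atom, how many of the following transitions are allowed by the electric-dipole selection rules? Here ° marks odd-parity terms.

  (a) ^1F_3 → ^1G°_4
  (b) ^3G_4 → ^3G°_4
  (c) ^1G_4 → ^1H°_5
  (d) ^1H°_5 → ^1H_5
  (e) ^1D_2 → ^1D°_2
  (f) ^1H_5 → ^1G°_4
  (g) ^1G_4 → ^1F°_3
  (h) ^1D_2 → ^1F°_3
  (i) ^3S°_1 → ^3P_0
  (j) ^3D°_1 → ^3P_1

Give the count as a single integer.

10

(a) allowed
(b) allowed
(c) allowed
(d) allowed
(e) allowed
(f) allowed
(g) allowed
(h) allowed
(i) allowed
(j) allowed
Total allowed: 10 of 10.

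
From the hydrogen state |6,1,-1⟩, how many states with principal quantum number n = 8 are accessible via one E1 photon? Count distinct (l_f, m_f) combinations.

4

E1 requires Δl = ±1, so l_f ∈ {0, 2}; with 0 ≤ l_f ≤ n_f−1 = 7, the allowed l_f values are {0, 2}.
For l_f = 0: m_f ∈ {m_i−1, m_i, m_i+1} ∩ [−0, 0] = {0} → 1 state.
For l_f = 2: m_f ∈ {m_i−1, m_i, m_i+1} ∩ [−2, 2] = {-2, -1, 0} → 3 states.
Total: 4.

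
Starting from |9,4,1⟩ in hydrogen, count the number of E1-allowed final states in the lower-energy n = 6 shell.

E1 requires Δl = ±1, so l_f ∈ {3, 5}; with 0 ≤ l_f ≤ n_f−1 = 5, the allowed l_f values are {3, 5}.
For l_f = 3: m_f ∈ {m_i−1, m_i, m_i+1} ∩ [−3, 3] = {0, 1, 2} → 3 states.
For l_f = 5: m_f ∈ {m_i−1, m_i, m_i+1} ∩ [−5, 5] = {0, 1, 2} → 3 states.
Total: 6.

6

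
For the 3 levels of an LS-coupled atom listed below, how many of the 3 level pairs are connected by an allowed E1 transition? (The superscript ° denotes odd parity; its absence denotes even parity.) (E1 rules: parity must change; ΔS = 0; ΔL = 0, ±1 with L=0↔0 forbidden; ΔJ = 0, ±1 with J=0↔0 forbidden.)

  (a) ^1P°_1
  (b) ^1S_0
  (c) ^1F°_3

(a)–(b): allowed.
(a)–(c): forbidden (parity, ΔL, ΔJ).
(b)–(c): forbidden (ΔL, ΔJ).
Allowed pairs: 1 of 3.

1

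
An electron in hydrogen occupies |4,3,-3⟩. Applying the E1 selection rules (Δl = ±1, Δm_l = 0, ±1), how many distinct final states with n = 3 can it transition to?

1

E1 requires Δl = ±1, so l_f ∈ {2, 4}; with 0 ≤ l_f ≤ n_f−1 = 2, the allowed l_f values are {2}.
For l_f = 2: m_f ∈ {m_i−1, m_i, m_i+1} ∩ [−2, 2] = {-2} → 1 state.
Total: 1.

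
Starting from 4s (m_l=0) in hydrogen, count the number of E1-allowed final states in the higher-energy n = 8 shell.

E1 requires Δl = ±1, so l_f ∈ {-1, 1}; with 0 ≤ l_f ≤ n_f−1 = 7, the allowed l_f values are {1}.
For l_f = 1: m_f ∈ {m_i−1, m_i, m_i+1} ∩ [−1, 1] = {-1, 0, 1} → 3 states.
Total: 3.

3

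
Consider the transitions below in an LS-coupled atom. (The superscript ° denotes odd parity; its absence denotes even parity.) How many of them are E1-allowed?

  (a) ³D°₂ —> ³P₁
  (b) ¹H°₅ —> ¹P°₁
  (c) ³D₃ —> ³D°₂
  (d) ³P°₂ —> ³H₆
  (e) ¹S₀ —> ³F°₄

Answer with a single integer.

2

(a) allowed
(b) forbidden (parity, ΔL, ΔJ fail)
(c) allowed
(d) forbidden (ΔL, ΔJ fail)
(e) forbidden (ΔS, ΔL, ΔJ fail)
Total allowed: 2 of 5.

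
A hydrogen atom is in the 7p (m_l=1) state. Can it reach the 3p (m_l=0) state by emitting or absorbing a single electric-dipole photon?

forbidden

Δl = 1 − 1 = +0; the E1 rule Δl = ±1 is fails.
Δm_l = 0 − (1) = -1. E1 requires Δm_l = 0, ±1: passes.
The transition is electric-dipole forbidden.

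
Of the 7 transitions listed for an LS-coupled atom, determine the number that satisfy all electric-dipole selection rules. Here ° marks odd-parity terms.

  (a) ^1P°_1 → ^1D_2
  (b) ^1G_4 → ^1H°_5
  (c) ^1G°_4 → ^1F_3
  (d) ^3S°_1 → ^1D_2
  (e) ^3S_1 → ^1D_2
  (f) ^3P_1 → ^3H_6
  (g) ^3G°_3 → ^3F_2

(a) allowed
(b) allowed
(c) allowed
(d) forbidden (ΔS, ΔL fail)
(e) forbidden (parity, ΔS, ΔL fail)
(f) forbidden (parity, ΔL, ΔJ fail)
(g) allowed
Total allowed: 4 of 7.

4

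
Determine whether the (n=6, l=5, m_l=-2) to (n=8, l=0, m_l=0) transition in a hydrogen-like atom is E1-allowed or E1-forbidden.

l: 5 → 0 (Δl = -5). Δl = ±1 violated.
m_l: -2 → 0 (Δm_l = +2). |Δm_l| ≤ 1 violated.
The transition is electric-dipole forbidden.

forbidden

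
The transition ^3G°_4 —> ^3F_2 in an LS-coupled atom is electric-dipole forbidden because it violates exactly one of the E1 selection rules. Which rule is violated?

the ΔJ = 0, ±1 rule

Initial level: S=1, L=4, J=4, parity odd. Final level: S=1, L=3, J=2, parity even.
ΔL = 0, ±1 (not L=0↔0): L: 4 → 3, ΔL = -1 — ✓.
Parity must change: odd → even — ✓.
ΔS = 0: S: 1 → 1 — ✓.
ΔJ = 0, ±1 (not J=0↔0): J: 4 → 2, ΔJ = -2 — ✗.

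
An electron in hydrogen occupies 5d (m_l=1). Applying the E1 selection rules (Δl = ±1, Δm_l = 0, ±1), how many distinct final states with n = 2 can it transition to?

2

E1 requires Δl = ±1, so l_f ∈ {1, 3}; with 0 ≤ l_f ≤ n_f−1 = 1, the allowed l_f values are {1}.
For l_f = 1: m_f ∈ {m_i−1, m_i, m_i+1} ∩ [−1, 1] = {0, 1} → 2 states.
Total: 2.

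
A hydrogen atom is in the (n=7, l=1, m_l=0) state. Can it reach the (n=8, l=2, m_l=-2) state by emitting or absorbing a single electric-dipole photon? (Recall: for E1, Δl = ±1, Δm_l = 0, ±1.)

forbidden

l: 1 → 2 (Δl = +1). Δl = ±1 satisfied.
Δm_l = -2 − (0) = -2. E1 requires Δm_l = 0, ±1: violated.
The transition is electric-dipole forbidden.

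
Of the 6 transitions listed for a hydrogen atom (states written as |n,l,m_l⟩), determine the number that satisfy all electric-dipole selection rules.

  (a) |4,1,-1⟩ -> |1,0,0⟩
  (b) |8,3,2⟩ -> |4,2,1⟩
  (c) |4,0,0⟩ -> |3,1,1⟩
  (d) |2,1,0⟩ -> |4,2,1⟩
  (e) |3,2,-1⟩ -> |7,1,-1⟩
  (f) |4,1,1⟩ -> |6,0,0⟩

6

(a) allowed
(b) allowed
(c) allowed
(d) allowed
(e) allowed
(f) allowed
Total allowed: 6 of 6.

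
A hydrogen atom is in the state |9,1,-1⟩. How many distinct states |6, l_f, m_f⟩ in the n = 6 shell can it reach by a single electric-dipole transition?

4

E1 requires Δl = ±1, so l_f ∈ {0, 2}; with 0 ≤ l_f ≤ n_f−1 = 5, the allowed l_f values are {0, 2}.
For l_f = 0: m_f ∈ {m_i−1, m_i, m_i+1} ∩ [−0, 0] = {0} → 1 state.
For l_f = 2: m_f ∈ {m_i−1, m_i, m_i+1} ∩ [−2, 2] = {-2, -1, 0} → 3 states.
Total: 4.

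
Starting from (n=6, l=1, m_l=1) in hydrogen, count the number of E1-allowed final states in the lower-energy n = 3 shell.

4

E1 requires Δl = ±1, so l_f ∈ {0, 2}; with 0 ≤ l_f ≤ n_f−1 = 2, the allowed l_f values are {0, 2}.
For l_f = 0: m_f ∈ {m_i−1, m_i, m_i+1} ∩ [−0, 0] = {0} → 1 state.
For l_f = 2: m_f ∈ {m_i−1, m_i, m_i+1} ∩ [−2, 2] = {0, 1, 2} → 3 states.
Total: 4.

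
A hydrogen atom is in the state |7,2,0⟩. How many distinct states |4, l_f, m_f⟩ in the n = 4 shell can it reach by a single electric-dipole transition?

6

E1 requires Δl = ±1, so l_f ∈ {1, 3}; with 0 ≤ l_f ≤ n_f−1 = 3, the allowed l_f values are {1, 3}.
For l_f = 1: m_f ∈ {m_i−1, m_i, m_i+1} ∩ [−1, 1] = {-1, 0, 1} → 3 states.
For l_f = 3: m_f ∈ {m_i−1, m_i, m_i+1} ∩ [−3, 3] = {-1, 0, 1} → 3 states.
Total: 6.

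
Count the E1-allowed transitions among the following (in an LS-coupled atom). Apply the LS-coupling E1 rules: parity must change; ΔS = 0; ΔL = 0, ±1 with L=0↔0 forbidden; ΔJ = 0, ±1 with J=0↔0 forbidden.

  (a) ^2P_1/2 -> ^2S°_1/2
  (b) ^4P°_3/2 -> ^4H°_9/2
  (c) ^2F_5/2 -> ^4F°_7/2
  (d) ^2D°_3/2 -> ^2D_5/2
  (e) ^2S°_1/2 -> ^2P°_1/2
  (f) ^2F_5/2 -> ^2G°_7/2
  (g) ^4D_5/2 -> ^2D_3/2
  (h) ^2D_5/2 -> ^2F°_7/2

4

(a) allowed
(b) forbidden (parity, ΔL, ΔJ fail)
(c) forbidden (ΔS fails)
(d) allowed
(e) forbidden (parity fails)
(f) allowed
(g) forbidden (parity, ΔS fail)
(h) allowed
Total allowed: 4 of 8.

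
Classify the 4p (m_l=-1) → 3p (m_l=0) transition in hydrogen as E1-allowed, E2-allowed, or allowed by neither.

Δl = 1 − 1 = +0; l_i + l_f = 2.
Δm_l = +1.
E1 (Δl = ±1, |Δm_l| ≤ 1): not satisfied.
E2 (Δl = 0,±2, l_i+l_f ≥ 2, |Δm_l| ≤ 2): satisfied.

E2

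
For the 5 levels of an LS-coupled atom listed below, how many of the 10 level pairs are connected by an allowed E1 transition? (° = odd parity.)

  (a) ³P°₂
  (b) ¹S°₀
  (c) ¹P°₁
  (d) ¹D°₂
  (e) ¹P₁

(a)–(b): forbidden (parity, ΔS, ΔJ).
(a)–(c): forbidden (parity, ΔS).
(a)–(d): forbidden (parity, ΔS).
(a)–(e): forbidden (ΔS).
(b)–(c): forbidden (parity).
(b)–(d): forbidden (parity, ΔL, ΔJ).
(b)–(e): allowed.
(c)–(d): forbidden (parity).
(c)–(e): allowed.
(d)–(e): allowed.
Allowed pairs: 3 of 10.

3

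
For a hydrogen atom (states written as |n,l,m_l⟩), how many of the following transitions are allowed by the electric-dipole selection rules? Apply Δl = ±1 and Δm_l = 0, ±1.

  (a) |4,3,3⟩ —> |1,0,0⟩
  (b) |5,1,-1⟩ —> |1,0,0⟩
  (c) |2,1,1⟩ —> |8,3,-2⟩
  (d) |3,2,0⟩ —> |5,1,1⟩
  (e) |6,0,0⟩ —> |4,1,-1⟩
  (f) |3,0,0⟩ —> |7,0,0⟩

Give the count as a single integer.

(a) forbidden — Δl = -3 (E1 requires Δl = ±1); Δm_l = -3 (E1 requires Δm_l = 0, ±1)
(b) allowed
(c) forbidden — Δl = +2 (E1 requires Δl = ±1); Δm_l = -3 (E1 requires Δm_l = 0, ±1)
(d) allowed
(e) allowed
(f) forbidden — Δl = +0 (E1 requires Δl = ±1)
Total allowed: 3 of 6.

3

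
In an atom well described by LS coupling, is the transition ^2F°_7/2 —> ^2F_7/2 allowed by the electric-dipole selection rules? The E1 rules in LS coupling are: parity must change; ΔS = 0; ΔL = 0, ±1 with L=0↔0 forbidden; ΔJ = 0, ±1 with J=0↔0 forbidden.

allowed

Parity must change: odd → even — ✓.
ΔS = 0: S: 1/2 → 1/2 — ✓.
ΔL = 0, ±1 (not L=0↔0): L: 3 → 3, ΔL = +0 — ✓.
ΔJ = 0, ±1 (not J=0↔0): J: 7/2 → 7/2, ΔJ = +0 — ✓.
All four E1 rules are satisfied.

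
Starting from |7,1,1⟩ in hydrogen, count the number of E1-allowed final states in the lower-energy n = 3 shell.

4

E1 requires Δl = ±1, so l_f ∈ {0, 2}; with 0 ≤ l_f ≤ n_f−1 = 2, the allowed l_f values are {0, 2}.
For l_f = 0: m_f ∈ {m_i−1, m_i, m_i+1} ∩ [−0, 0] = {0} → 1 state.
For l_f = 2: m_f ∈ {m_i−1, m_i, m_i+1} ∩ [−2, 2] = {0, 1, 2} → 3 states.
Total: 4.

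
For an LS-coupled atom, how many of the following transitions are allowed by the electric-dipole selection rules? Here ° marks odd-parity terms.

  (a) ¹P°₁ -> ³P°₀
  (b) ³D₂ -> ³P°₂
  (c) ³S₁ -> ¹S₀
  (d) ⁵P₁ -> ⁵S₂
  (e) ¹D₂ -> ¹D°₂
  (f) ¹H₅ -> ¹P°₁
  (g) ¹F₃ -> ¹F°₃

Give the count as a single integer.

(a) forbidden (parity, ΔS fail)
(b) allowed
(c) forbidden (parity, ΔS, ΔL fail)
(d) forbidden (parity fails)
(e) allowed
(f) forbidden (ΔL, ΔJ fail)
(g) allowed
Total allowed: 3 of 7.

3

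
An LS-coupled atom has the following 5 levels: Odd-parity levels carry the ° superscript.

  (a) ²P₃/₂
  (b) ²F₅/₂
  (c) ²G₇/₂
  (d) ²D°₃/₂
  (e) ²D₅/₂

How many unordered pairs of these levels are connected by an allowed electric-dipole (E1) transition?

(a)–(b): forbidden (parity, ΔL).
(a)–(c): forbidden (parity, ΔL, ΔJ).
(a)–(d): allowed.
(a)–(e): forbidden (parity).
(b)–(c): forbidden (parity).
(b)–(d): allowed.
(b)–(e): forbidden (parity).
(c)–(d): forbidden (ΔL, ΔJ).
(c)–(e): forbidden (parity, ΔL).
(d)–(e): allowed.
Allowed pairs: 3 of 10.

3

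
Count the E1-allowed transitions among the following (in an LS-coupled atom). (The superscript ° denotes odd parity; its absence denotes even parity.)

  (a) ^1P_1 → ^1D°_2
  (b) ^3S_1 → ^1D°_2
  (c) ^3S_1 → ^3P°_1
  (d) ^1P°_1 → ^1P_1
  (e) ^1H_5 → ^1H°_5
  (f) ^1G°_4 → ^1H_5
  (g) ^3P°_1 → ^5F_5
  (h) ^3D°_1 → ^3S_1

(a) allowed
(b) forbidden (ΔS, ΔL fail)
(c) allowed
(d) allowed
(e) allowed
(f) allowed
(g) forbidden (ΔS, ΔL, ΔJ fail)
(h) forbidden (ΔL fails)
Total allowed: 5 of 8.

5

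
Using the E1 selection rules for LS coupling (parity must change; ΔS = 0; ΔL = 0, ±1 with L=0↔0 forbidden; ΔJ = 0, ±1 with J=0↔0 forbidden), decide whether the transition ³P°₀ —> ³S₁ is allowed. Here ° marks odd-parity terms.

ΔJ = 0, ±1 (not J=0↔0): J: 0 → 1, ΔJ = +1 — ok.
Parity must change: odd → even — ok.
ΔS = 0: S: 1 → 1 — ok.
ΔL = 0, ±1 (not L=0↔0): L: 1 → 0, ΔL = -1 — ok.
All four E1 rules are satisfied.

allowed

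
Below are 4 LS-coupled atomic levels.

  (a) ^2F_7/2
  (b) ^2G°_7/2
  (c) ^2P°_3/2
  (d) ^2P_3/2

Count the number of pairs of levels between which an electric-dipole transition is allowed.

(a)–(b): allowed.
(a)–(c): forbidden (ΔL, ΔJ).
(a)–(d): forbidden (parity, ΔL, ΔJ).
(b)–(c): forbidden (parity, ΔL, ΔJ).
(b)–(d): forbidden (ΔL, ΔJ).
(c)–(d): allowed.
Allowed pairs: 2 of 6.

2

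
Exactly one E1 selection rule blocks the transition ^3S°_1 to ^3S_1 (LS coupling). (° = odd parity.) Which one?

the L=0 ↔ L=0 exclusion

ΔS = 0: S: 1 → 1 — ✓.
Parity must change: odd → even — ✓.
ΔL = 0, ±1 (not L=0↔0): L: 0 → 0, ΔL = +0 — ✗.
ΔJ = 0, ±1 (not J=0↔0): J: 1 → 1, ΔJ = +0 — ✓.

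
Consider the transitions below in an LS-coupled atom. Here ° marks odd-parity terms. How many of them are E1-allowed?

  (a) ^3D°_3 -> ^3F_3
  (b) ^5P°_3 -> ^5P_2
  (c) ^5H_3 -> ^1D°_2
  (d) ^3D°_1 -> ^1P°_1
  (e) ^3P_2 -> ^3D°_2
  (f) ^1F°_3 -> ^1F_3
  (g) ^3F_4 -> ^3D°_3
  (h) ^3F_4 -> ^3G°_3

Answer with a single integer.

6

(a) allowed
(b) allowed
(c) forbidden (ΔS, ΔL fail)
(d) forbidden (parity, ΔS fail)
(e) allowed
(f) allowed
(g) allowed
(h) allowed
Total allowed: 6 of 8.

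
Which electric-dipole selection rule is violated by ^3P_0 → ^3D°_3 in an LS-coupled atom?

Initial level: S=1, L=1, J=0, parity even. Final level: S=1, L=2, J=3, parity odd.
Parity must change: even → odd — satisfied.
ΔS = 0: S: 1 → 1 — satisfied.
ΔL = 0, ±1 (not L=0↔0): L: 1 → 2, ΔL = +1 — satisfied.
ΔJ = 0, ±1 (not J=0↔0): J: 0 → 3, ΔJ = +3 — violated.

the ΔJ = 0, ±1 rule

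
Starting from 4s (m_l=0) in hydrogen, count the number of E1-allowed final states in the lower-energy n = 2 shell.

E1 requires Δl = ±1, so l_f ∈ {-1, 1}; with 0 ≤ l_f ≤ n_f−1 = 1, the allowed l_f values are {1}.
For l_f = 1: m_f ∈ {m_i−1, m_i, m_i+1} ∩ [−1, 1] = {-1, 0, 1} → 3 states.
Total: 3.

3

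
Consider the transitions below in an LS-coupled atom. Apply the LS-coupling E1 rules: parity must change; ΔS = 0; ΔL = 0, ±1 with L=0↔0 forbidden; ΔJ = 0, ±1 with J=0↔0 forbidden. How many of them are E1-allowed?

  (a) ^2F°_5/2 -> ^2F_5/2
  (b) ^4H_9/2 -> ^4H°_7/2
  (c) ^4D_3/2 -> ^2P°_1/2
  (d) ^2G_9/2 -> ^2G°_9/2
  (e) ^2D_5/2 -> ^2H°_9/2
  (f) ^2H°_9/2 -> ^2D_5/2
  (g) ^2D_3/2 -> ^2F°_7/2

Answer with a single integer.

(a) allowed
(b) allowed
(c) forbidden (ΔS fails)
(d) allowed
(e) forbidden (ΔL, ΔJ fail)
(f) forbidden (ΔL, ΔJ fail)
(g) forbidden (ΔJ fails)
Total allowed: 3 of 7.

3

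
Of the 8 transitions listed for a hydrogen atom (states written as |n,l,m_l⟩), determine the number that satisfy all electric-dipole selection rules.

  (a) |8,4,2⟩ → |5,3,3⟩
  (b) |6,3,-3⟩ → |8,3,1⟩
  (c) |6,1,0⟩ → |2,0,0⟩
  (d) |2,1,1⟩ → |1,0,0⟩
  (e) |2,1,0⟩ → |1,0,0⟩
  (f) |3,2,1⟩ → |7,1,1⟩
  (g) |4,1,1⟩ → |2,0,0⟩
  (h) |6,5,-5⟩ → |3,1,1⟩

(a) allowed
(b) forbidden — Δl = +0 (E1 requires Δl = ±1); Δm_l = +4 (E1 requires Δm_l = 0, ±1)
(c) allowed
(d) allowed
(e) allowed
(f) allowed
(g) allowed
(h) forbidden — Δl = -4 (E1 requires Δl = ±1); Δm_l = +6 (E1 requires Δm_l = 0, ±1)
Total allowed: 6 of 8.

6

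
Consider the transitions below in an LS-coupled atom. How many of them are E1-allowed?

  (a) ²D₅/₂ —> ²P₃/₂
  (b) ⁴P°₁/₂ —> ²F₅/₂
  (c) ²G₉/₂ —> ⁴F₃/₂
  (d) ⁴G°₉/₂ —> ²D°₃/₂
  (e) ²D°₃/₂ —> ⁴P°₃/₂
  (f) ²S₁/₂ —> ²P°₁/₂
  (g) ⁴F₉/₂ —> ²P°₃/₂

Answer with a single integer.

1

(a) forbidden (parity fails)
(b) forbidden (ΔS, ΔL, ΔJ fail)
(c) forbidden (parity, ΔS, ΔJ fail)
(d) forbidden (parity, ΔS, ΔL, ΔJ fail)
(e) forbidden (parity, ΔS fail)
(f) allowed
(g) forbidden (ΔS, ΔL, ΔJ fail)
Total allowed: 1 of 7.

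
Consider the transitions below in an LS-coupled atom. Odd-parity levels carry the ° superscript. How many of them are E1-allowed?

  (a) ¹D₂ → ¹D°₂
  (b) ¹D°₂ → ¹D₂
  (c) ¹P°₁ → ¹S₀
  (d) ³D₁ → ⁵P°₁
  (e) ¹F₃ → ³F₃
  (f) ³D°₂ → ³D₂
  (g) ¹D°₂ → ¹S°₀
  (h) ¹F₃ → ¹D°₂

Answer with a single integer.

(a) allowed
(b) allowed
(c) allowed
(d) forbidden (ΔS fails)
(e) forbidden (parity, ΔS fail)
(f) allowed
(g) forbidden (parity, ΔL, ΔJ fail)
(h) allowed
Total allowed: 5 of 8.

5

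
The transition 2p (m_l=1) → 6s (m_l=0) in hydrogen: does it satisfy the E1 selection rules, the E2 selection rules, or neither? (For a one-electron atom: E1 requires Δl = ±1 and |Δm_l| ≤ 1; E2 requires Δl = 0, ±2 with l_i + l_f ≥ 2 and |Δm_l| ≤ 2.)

E1

Δl = 0 − 1 = -1; l_i + l_f = 1.
Δm_l = -1.
E1 (Δl = ±1, |Δm_l| ≤ 1): satisfied.
E2 (Δl = 0,±2, l_i+l_f ≥ 2, |Δm_l| ≤ 2): not satisfied.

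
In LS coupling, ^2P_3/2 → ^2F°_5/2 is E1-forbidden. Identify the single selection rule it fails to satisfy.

Initial level: S=1/2, L=1, J=3/2, parity even. Final level: S=1/2, L=3, J=5/2, parity odd.
ΔL = 0, ±1 (not L=0↔0): L: 1 → 3, ΔL = +2 — ✗.
ΔJ = 0, ±1 (not J=0↔0): J: 3/2 → 5/2, ΔJ = +1 — ✓.
ΔS = 0: S: 1/2 → 1/2 — ✓.
Parity must change: even → odd — ✓.

the ΔL = 0, ±1 rule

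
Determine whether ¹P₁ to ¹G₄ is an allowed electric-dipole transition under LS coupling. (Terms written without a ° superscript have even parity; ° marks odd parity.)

forbidden

Initial level: S=0, L=1, J=1, parity even. Final level: S=0, L=4, J=4, parity even.
Parity must change: even → even — violated.
ΔS = 0: S: 0 → 0 — satisfied.
ΔL = 0, ±1 (not L=0↔0): L: 1 → 4, ΔL = +3 — violated.
ΔJ = 0, ±1 (not J=0↔0): J: 1 → 4, ΔJ = +3 — violated.
Rule(s) violated: parity, ΔL, ΔJ.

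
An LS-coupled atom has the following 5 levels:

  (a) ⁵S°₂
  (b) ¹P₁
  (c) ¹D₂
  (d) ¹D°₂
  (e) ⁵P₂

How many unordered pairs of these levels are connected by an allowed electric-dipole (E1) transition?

(a)–(b): forbidden (ΔS).
(a)–(c): forbidden (ΔS, ΔL).
(a)–(d): forbidden (parity, ΔS, ΔL).
(a)–(e): allowed.
(b)–(c): forbidden (parity).
(b)–(d): allowed.
(b)–(e): forbidden (parity, ΔS).
(c)–(d): allowed.
(c)–(e): forbidden (parity, ΔS).
(d)–(e): forbidden (ΔS).
Allowed pairs: 3 of 10.

3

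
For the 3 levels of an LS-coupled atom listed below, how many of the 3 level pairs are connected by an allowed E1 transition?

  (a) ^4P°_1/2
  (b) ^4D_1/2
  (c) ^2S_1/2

1

(a)–(b): allowed.
(a)–(c): forbidden (ΔS).
(b)–(c): forbidden (parity, ΔS, ΔL).
Allowed pairs: 1 of 3.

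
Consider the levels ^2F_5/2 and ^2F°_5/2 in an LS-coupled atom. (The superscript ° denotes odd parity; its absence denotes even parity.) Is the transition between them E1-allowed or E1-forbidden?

Initial level: S=1/2, L=3, J=5/2, parity even. Final level: S=1/2, L=3, J=5/2, parity odd.
Parity must change: even → odd — satisfied.
ΔJ = 0, ±1 (not J=0↔0): J: 5/2 → 5/2, ΔJ = +0 — satisfied.
ΔL = 0, ±1 (not L=0↔0): L: 3 → 3, ΔL = +0 — satisfied.
ΔS = 0: S: 1/2 → 1/2 — satisfied.
All four E1 rules are satisfied.

allowed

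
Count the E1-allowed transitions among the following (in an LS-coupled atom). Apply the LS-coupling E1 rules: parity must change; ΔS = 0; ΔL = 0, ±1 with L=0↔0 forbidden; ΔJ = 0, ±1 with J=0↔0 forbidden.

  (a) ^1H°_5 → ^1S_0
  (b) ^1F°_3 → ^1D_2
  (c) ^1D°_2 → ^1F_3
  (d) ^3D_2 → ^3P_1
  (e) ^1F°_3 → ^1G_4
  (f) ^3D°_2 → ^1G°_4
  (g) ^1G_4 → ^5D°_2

3

(a) forbidden (ΔL, ΔJ fail)
(b) allowed
(c) allowed
(d) forbidden (parity fails)
(e) allowed
(f) forbidden (parity, ΔS, ΔL, ΔJ fail)
(g) forbidden (ΔS, ΔL, ΔJ fail)
Total allowed: 3 of 7.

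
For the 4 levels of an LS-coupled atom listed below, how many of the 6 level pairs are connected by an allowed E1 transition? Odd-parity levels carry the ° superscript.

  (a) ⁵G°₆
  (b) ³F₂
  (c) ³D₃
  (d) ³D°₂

(a)–(b): forbidden (ΔS, ΔJ).
(a)–(c): forbidden (ΔS, ΔL, ΔJ).
(a)–(d): forbidden (parity, ΔS, ΔL, ΔJ).
(b)–(c): forbidden (parity).
(b)–(d): allowed.
(c)–(d): allowed.
Allowed pairs: 2 of 6.

2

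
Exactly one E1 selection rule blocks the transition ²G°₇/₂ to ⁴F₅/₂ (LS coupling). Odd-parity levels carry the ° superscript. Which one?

Initial level: S=1/2, L=4, J=7/2, parity odd. Final level: S=3/2, L=3, J=5/2, parity even.
ΔJ = 0, ±1 (not J=0↔0): J: 7/2 → 5/2, ΔJ = -1 — ✓.
ΔL = 0, ±1 (not L=0↔0): L: 4 → 3, ΔL = -1 — ✓.
Parity must change: odd → even — ✓.
ΔS = 0: S: 1/2 → 3/2 — ✗.

the ΔS = 0 rule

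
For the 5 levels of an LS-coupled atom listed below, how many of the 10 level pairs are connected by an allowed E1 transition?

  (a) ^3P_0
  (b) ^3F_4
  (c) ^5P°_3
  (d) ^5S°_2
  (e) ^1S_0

(a)–(b): forbidden (parity, ΔL, ΔJ).
(a)–(c): forbidden (ΔS, ΔJ).
(a)–(d): forbidden (ΔS, ΔJ).
(a)–(e): forbidden (parity, ΔS, ΔJ).
(b)–(c): forbidden (ΔS, ΔL).
(b)–(d): forbidden (ΔS, ΔL, ΔJ).
(b)–(e): forbidden (parity, ΔS, ΔL, ΔJ).
(c)–(d): forbidden (parity).
(c)–(e): forbidden (ΔS, ΔJ).
(d)–(e): forbidden (ΔS, ΔL, ΔJ).
Allowed pairs: 0 of 10.

0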